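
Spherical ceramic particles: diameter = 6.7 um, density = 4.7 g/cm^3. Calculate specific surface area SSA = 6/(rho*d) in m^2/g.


SSA = 6 / (4.7 * 6.7) = 0.191 m^2/g

0.191


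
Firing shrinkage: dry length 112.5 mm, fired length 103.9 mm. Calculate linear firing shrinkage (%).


FS = (112.5 - 103.9) / 112.5 * 100 = 7.64%

7.64


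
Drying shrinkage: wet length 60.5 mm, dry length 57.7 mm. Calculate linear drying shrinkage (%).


DS = (60.5 - 57.7) / 60.5 * 100 = 4.63%

4.63


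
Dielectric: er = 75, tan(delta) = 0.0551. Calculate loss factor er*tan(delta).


Loss = 75 * 0.0551 = 4.133

4.133


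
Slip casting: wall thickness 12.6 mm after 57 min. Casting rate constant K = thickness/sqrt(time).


K = 12.6 / sqrt(57) = 12.6 / 7.5498 = 1.669 mm/min^0.5

1.669


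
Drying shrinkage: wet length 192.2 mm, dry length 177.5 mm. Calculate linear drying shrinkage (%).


DS = (192.2 - 177.5) / 192.2 * 100 = 7.65%

7.65


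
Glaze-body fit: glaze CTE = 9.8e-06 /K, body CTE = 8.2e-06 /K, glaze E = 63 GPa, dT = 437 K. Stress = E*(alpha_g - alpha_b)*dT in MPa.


Stress = 63*1000*(9.8e-06 - 8.2e-06)*437 = 44.0 MPa

44.0


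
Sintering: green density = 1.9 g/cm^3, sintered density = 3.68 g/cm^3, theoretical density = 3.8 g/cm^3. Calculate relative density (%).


Relative = 3.68 / 3.8 * 100 = 96.8%

96.8


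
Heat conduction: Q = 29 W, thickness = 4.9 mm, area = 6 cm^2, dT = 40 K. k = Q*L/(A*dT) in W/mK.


k = 29*4.9/1000/(6/10000*40) = 5.92 W/mK

5.92


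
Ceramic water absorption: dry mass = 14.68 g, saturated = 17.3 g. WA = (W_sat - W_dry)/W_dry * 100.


WA = (17.3 - 14.68) / 14.68 * 100 = 17.85%

17.85


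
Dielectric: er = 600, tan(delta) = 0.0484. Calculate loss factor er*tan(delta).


Loss = 600 * 0.0484 = 29.04

29.04


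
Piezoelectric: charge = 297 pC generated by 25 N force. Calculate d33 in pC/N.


d33 = 297 / 25 = 11.9 pC/N

11.9


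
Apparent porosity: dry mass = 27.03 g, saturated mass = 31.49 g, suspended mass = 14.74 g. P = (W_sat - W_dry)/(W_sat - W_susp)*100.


P = (31.49 - 27.03) / (31.49 - 14.74) * 100 = 4.46 / 16.75 * 100 = 26.6%

26.6


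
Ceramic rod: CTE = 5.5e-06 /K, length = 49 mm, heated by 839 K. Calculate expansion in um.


dL = 5.5e-06 * 49 * 839 * 1000 = 226.111 um

226.111


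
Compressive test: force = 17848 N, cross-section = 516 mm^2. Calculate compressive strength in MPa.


CS = 17848 / 516 = 34.6 MPa

34.6


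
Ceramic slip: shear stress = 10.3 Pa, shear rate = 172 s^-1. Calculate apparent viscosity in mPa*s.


eta = tau/gamma * 1000 = 10.3/172 * 1000 = 59.9 mPa*s

59.9


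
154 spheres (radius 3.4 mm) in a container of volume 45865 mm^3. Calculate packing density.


V_sphere = 4/3*pi*3.4^3 = 164.6362 mm^3
Total V = 154*164.6362 = 25353.9748 mm^3
PD = 25353.9748 / 45865 = 0.553

0.553


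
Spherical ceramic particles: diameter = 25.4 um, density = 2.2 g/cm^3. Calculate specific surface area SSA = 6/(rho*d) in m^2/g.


SSA = 6 / (2.2 * 25.4) = 0.107 m^2/g

0.107


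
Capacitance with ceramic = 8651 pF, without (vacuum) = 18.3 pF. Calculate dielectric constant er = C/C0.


er = 8651 / 18.3 = 472.73

472.73


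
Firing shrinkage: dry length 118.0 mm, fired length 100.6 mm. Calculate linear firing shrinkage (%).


FS = (118.0 - 100.6) / 118.0 * 100 = 14.75%

14.75


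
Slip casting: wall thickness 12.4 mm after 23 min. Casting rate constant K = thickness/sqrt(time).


K = 12.4 / sqrt(23) = 12.4 / 4.7958 = 2.586 mm/min^0.5

2.586


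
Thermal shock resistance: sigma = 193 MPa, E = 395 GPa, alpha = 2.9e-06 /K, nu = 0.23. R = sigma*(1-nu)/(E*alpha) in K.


R = 193*(1-0.23)/(395*1000*2.9e-06) = 130 K

130


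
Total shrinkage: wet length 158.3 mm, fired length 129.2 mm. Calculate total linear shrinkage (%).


TS = (158.3 - 129.2) / 158.3 * 100 = 18.38%

18.38


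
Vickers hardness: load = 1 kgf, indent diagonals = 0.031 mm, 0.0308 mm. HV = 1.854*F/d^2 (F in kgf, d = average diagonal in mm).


d_avg = (0.031+0.0308)/2 = 0.0309 mm
HV = 1.854*1/0.0309^2 = 1942

1942


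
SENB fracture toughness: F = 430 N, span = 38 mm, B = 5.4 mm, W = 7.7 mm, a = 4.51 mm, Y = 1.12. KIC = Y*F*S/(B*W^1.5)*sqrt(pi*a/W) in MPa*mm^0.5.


KIC = 1.12*430*38/(5.4*7.7^1.5)*sqrt(pi*4.51/7.7) = 215.16

215.16


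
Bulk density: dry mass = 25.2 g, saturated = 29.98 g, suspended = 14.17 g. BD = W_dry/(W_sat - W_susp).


BD = 25.2 / (29.98 - 14.17) = 25.2 / 15.81 = 1.594 g/cm^3

1.594


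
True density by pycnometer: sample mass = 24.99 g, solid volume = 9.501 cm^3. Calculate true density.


TD = 24.99 / 9.501 = 2.63 g/cm^3

2.63


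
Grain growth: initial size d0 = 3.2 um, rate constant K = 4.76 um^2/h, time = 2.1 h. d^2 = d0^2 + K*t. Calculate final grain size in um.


d^2 = 3.2^2 + 4.76*2.1 = 20.236
d = sqrt(20.236) = 4.5 um

4.5


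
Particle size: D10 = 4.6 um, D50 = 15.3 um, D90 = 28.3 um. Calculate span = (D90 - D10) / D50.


Span = (28.3 - 4.6) / 15.3 = 23.7 / 15.3 = 1.549

1.549


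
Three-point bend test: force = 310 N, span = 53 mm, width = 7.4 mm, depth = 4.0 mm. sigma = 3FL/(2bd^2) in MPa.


sigma = 3*310*53/(2*7.4*4.0^2) = 208.2 MPa

208.2


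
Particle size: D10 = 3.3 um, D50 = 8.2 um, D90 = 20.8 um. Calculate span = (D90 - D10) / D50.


Span = (20.8 - 3.3) / 8.2 = 17.5 / 8.2 = 2.134

2.134


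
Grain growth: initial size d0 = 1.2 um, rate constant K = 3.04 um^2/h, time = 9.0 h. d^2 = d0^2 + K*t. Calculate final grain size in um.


d^2 = 1.2^2 + 3.04*9.0 = 28.8
d = sqrt(28.8) = 5.37 um

5.37


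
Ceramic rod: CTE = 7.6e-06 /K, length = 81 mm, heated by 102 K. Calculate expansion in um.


dL = 7.6e-06 * 81 * 102 * 1000 = 62.791 um

62.791


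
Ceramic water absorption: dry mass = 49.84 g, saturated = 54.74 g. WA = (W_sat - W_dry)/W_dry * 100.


WA = (54.74 - 49.84) / 49.84 * 100 = 9.83%

9.83


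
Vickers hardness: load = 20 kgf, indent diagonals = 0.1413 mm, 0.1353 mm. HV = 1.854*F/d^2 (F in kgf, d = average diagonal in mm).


d_avg = (0.1413+0.1353)/2 = 0.1383 mm
HV = 1.854*20/0.1383^2 = 1939

1939


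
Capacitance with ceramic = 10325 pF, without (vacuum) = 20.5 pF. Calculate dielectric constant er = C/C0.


er = 10325 / 20.5 = 503.66

503.66


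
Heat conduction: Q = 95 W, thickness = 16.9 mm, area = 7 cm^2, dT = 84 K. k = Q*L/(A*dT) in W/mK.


k = 95*16.9/1000/(7/10000*84) = 27.3 W/mK

27.3


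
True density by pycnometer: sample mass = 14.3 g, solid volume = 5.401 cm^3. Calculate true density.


TD = 14.3 / 5.401 = 2.648 g/cm^3

2.648


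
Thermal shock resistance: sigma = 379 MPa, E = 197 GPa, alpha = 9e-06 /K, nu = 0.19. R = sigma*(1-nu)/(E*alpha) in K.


R = 379*(1-0.19)/(197*1000*9e-06) = 173 K

173


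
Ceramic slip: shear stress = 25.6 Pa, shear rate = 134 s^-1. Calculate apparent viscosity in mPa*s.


eta = tau/gamma * 1000 = 25.6/134 * 1000 = 191.0 mPa*s

191.0


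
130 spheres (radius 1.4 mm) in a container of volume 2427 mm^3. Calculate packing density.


V_sphere = 4/3*pi*1.4^3 = 11.494 mm^3
Total V = 130*11.494 = 1494.22 mm^3
PD = 1494.22 / 2427 = 0.616

0.616


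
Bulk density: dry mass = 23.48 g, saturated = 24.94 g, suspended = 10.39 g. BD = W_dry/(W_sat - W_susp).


BD = 23.48 / (24.94 - 10.39) = 23.48 / 14.55 = 1.614 g/cm^3

1.614


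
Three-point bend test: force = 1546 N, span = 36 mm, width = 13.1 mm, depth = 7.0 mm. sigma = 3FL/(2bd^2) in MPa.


sigma = 3*1546*36/(2*13.1*7.0^2) = 130.1 MPa

130.1


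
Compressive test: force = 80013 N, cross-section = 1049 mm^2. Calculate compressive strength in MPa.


CS = 80013 / 1049 = 76.3 MPa

76.3


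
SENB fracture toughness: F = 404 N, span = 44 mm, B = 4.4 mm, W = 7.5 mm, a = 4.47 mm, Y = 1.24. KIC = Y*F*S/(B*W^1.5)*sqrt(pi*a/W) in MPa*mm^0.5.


KIC = 1.24*404*44/(4.4*7.5^1.5)*sqrt(pi*4.47/7.5) = 333.74

333.74


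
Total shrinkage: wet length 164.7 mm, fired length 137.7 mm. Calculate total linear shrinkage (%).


TS = (164.7 - 137.7) / 164.7 * 100 = 16.39%

16.39


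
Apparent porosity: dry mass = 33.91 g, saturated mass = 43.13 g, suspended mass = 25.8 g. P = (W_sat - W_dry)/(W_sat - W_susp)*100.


P = (43.13 - 33.91) / (43.13 - 25.8) * 100 = 9.22 / 17.33 * 100 = 53.2%

53.2


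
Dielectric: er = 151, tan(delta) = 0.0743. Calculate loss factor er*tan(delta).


Loss = 151 * 0.0743 = 11.219

11.219


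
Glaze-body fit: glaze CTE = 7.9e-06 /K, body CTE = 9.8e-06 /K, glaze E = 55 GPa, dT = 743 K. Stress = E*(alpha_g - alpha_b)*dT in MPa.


Stress = 55*1000*(7.9e-06 - 9.8e-06)*743 = -77.6 MPa

-77.6


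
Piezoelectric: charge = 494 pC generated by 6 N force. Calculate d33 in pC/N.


d33 = 494 / 6 = 82.3 pC/N

82.3


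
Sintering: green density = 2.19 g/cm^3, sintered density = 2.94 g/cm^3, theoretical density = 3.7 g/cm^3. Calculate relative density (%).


Relative = 2.94 / 3.7 * 100 = 79.5%

79.5


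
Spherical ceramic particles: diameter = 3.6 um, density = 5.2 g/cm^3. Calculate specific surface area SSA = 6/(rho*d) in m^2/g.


SSA = 6 / (5.2 * 3.6) = 0.321 m^2/g

0.321


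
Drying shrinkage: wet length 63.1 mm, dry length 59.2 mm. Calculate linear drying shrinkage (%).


DS = (63.1 - 59.2) / 63.1 * 100 = 6.18%

6.18


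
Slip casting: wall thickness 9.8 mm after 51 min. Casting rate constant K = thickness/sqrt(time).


K = 9.8 / sqrt(51) = 9.8 / 7.1414 = 1.372 mm/min^0.5

1.372


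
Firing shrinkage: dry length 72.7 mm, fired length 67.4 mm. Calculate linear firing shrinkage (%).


FS = (72.7 - 67.4) / 72.7 * 100 = 7.29%

7.29


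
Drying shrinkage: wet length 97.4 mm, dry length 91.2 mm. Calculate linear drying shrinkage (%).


DS = (97.4 - 91.2) / 97.4 * 100 = 6.37%

6.37


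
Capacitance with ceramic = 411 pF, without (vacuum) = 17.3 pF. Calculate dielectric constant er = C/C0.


er = 411 / 17.3 = 23.76

23.76


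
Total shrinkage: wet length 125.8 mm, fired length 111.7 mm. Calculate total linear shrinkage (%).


TS = (125.8 - 111.7) / 125.8 * 100 = 11.21%

11.21


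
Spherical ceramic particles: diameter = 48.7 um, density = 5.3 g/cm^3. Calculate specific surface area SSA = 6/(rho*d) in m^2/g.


SSA = 6 / (5.3 * 48.7) = 0.023 m^2/g

0.023


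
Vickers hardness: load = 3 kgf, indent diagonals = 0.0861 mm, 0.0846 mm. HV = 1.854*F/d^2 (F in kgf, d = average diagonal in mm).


d_avg = (0.0861+0.0846)/2 = 0.08535 mm
HV = 1.854*3/0.08535^2 = 764

764


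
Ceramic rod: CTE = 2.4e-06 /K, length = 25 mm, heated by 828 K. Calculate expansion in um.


dL = 2.4e-06 * 25 * 828 * 1000 = 49.68 um

49.68


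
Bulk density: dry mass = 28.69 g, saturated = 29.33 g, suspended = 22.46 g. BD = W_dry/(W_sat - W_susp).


BD = 28.69 / (29.33 - 22.46) = 28.69 / 6.87 = 4.176 g/cm^3

4.176


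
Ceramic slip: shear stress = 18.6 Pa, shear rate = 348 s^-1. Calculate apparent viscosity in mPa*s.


eta = tau/gamma * 1000 = 18.6/348 * 1000 = 53.4 mPa*s

53.4


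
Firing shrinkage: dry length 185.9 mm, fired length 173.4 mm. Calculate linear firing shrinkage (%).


FS = (185.9 - 173.4) / 185.9 * 100 = 6.72%

6.72


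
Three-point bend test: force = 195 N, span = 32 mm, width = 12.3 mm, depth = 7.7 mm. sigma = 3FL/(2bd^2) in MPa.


sigma = 3*195*32/(2*12.3*7.7^2) = 12.8 MPa

12.8


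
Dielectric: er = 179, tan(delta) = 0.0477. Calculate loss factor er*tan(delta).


Loss = 179 * 0.0477 = 8.538

8.538


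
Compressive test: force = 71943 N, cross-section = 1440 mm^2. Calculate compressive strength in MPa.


CS = 71943 / 1440 = 50.0 MPa

50.0


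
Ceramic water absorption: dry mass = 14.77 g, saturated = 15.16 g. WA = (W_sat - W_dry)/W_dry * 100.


WA = (15.16 - 14.77) / 14.77 * 100 = 2.64%

2.64


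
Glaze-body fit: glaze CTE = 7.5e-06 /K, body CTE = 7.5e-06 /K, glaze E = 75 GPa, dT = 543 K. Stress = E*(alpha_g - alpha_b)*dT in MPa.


Stress = 75*1000*(7.5e-06 - 7.5e-06)*543 = 0.0 MPa

0.0


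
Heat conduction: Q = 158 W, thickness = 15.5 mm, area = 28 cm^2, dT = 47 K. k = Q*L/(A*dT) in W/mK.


k = 158*15.5/1000/(28/10000*47) = 18.61 W/mK

18.61


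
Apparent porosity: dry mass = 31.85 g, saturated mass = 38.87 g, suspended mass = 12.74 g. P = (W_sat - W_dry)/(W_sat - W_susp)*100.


P = (38.87 - 31.85) / (38.87 - 12.74) * 100 = 7.02 / 26.13 * 100 = 26.9%

26.9


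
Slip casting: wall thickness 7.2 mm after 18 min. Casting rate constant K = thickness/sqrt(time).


K = 7.2 / sqrt(18) = 7.2 / 4.2426 = 1.697 mm/min^0.5

1.697


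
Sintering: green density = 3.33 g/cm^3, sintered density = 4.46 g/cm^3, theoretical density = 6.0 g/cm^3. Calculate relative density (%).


Relative = 4.46 / 6.0 * 100 = 74.3%

74.3


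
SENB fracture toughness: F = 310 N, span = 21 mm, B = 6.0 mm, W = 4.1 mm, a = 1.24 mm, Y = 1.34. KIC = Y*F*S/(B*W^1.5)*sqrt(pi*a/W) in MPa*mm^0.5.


KIC = 1.34*310*21/(6.0*4.1^1.5)*sqrt(pi*1.24/4.1) = 170.71

170.71


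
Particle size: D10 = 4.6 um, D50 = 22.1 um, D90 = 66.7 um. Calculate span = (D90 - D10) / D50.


Span = (66.7 - 4.6) / 22.1 = 62.1 / 22.1 = 2.81

2.81


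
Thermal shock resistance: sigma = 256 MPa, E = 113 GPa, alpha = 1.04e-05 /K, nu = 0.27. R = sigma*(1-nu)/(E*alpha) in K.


R = 256*(1-0.27)/(113*1000*1.04e-05) = 159 K

159


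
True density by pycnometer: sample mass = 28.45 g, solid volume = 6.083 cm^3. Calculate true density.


TD = 28.45 / 6.083 = 4.677 g/cm^3

4.677


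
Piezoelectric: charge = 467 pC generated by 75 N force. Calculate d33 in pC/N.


d33 = 467 / 75 = 6.2 pC/N

6.2


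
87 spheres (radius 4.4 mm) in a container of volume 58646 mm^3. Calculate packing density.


V_sphere = 4/3*pi*4.4^3 = 356.8179 mm^3
Total V = 87*356.8179 = 31043.1573 mm^3
PD = 31043.1573 / 58646 = 0.529

0.529


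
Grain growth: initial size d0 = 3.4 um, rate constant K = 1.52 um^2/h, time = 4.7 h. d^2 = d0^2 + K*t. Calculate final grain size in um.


d^2 = 3.4^2 + 1.52*4.7 = 18.704
d = sqrt(18.704) = 4.32 um

4.32


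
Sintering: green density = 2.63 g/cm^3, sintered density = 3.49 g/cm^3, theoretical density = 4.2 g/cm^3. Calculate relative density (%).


Relative = 3.49 / 4.2 * 100 = 83.1%

83.1


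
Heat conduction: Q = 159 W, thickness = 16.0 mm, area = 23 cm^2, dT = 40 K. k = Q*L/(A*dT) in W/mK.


k = 159*16.0/1000/(23/10000*40) = 27.65 W/mK

27.65


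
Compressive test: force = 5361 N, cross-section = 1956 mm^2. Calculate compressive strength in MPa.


CS = 5361 / 1956 = 2.7 MPa

2.7


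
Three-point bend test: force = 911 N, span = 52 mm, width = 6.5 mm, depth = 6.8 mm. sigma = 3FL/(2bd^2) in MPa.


sigma = 3*911*52/(2*6.5*6.8^2) = 236.4 MPa

236.4


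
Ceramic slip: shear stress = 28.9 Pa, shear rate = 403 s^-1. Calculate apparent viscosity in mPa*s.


eta = tau/gamma * 1000 = 28.9/403 * 1000 = 71.7 mPa*s

71.7


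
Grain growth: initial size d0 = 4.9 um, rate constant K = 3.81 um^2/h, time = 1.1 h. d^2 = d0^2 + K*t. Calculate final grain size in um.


d^2 = 4.9^2 + 3.81*1.1 = 28.201
d = sqrt(28.201) = 5.31 um

5.31


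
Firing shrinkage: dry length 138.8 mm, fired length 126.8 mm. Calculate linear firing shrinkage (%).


FS = (138.8 - 126.8) / 138.8 * 100 = 8.65%

8.65


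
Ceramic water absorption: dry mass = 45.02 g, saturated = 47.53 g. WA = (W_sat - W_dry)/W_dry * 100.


WA = (47.53 - 45.02) / 45.02 * 100 = 5.58%

5.58


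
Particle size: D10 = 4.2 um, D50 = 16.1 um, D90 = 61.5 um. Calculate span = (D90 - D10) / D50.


Span = (61.5 - 4.2) / 16.1 = 57.3 / 16.1 = 3.559

3.559


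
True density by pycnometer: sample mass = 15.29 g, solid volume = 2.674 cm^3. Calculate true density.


TD = 15.29 / 2.674 = 5.718 g/cm^3

5.718


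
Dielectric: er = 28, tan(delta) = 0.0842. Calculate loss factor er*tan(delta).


Loss = 28 * 0.0842 = 2.358

2.358


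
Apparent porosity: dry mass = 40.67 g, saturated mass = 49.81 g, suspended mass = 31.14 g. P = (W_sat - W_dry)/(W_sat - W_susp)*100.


P = (49.81 - 40.67) / (49.81 - 31.14) * 100 = 9.14 / 18.67 * 100 = 49.0%

49.0


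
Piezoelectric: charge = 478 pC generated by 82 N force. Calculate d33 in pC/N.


d33 = 478 / 82 = 5.8 pC/N

5.8


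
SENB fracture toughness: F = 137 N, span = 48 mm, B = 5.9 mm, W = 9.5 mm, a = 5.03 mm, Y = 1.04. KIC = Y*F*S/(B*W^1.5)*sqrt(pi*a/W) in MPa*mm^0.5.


KIC = 1.04*137*48/(5.9*9.5^1.5)*sqrt(pi*5.03/9.5) = 51.06

51.06


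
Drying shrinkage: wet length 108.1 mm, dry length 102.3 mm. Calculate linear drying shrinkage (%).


DS = (108.1 - 102.3) / 108.1 * 100 = 5.37%

5.37


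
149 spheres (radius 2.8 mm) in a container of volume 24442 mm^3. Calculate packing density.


V_sphere = 4/3*pi*2.8^3 = 91.9523 mm^3
Total V = 149*91.9523 = 13700.8927 mm^3
PD = 13700.8927 / 24442 = 0.561

0.561


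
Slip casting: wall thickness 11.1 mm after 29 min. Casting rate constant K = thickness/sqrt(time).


K = 11.1 / sqrt(29) = 11.1 / 5.3852 = 2.061 mm/min^0.5

2.061


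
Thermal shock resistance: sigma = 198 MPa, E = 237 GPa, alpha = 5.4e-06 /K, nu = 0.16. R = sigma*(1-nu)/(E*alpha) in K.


R = 198*(1-0.16)/(237*1000*5.4e-06) = 130 K

130


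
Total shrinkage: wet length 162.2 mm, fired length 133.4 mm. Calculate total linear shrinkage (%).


TS = (162.2 - 133.4) / 162.2 * 100 = 17.76%

17.76


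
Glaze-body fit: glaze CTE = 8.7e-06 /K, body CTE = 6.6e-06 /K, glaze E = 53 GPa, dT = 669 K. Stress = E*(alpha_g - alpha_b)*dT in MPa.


Stress = 53*1000*(8.7e-06 - 6.6e-06)*669 = 74.5 MPa

74.5


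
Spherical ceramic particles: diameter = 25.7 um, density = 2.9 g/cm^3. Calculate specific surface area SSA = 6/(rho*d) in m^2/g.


SSA = 6 / (2.9 * 25.7) = 0.081 m^2/g

0.081


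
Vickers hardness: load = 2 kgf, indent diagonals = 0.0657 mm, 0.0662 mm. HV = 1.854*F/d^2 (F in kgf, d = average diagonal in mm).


d_avg = (0.0657+0.0662)/2 = 0.06595 mm
HV = 1.854*2/0.06595^2 = 853

853


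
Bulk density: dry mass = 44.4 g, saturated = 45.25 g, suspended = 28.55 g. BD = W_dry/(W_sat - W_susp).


BD = 44.4 / (45.25 - 28.55) = 44.4 / 16.7 = 2.659 g/cm^3

2.659


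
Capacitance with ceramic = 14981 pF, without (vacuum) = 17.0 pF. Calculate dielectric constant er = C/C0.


er = 14981 / 17.0 = 881.24

881.24


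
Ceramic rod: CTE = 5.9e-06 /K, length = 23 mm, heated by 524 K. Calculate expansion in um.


dL = 5.9e-06 * 23 * 524 * 1000 = 71.107 um

71.107


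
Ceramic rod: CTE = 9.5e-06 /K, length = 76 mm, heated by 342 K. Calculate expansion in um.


dL = 9.5e-06 * 76 * 342 * 1000 = 246.924 um

246.924


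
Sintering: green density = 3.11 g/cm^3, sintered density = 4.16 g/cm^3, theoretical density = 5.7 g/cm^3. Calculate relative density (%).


Relative = 4.16 / 5.7 * 100 = 73.0%

73.0


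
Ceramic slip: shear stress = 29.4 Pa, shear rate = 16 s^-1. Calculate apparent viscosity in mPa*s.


eta = tau/gamma * 1000 = 29.4/16 * 1000 = 1837.5 mPa*s

1837.5


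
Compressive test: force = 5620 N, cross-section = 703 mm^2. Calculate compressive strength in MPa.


CS = 5620 / 703 = 8.0 MPa

8.0


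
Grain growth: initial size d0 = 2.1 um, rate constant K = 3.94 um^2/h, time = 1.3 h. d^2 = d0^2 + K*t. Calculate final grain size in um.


d^2 = 2.1^2 + 3.94*1.3 = 9.532
d = sqrt(9.532) = 3.09 um

3.09


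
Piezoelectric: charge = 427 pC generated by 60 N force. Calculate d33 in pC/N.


d33 = 427 / 60 = 7.1 pC/N

7.1


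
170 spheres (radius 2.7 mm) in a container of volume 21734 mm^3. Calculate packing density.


V_sphere = 4/3*pi*2.7^3 = 82.448 mm^3
Total V = 170*82.448 = 14016.16 mm^3
PD = 14016.16 / 21734 = 0.645

0.645


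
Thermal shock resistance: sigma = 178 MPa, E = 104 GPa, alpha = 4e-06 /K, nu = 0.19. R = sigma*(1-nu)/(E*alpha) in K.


R = 178*(1-0.19)/(104*1000*4e-06) = 347 K

347


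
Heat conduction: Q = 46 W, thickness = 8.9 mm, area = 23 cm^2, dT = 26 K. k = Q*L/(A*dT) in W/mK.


k = 46*8.9/1000/(23/10000*26) = 6.85 W/mK

6.85


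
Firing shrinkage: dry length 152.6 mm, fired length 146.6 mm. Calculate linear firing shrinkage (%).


FS = (152.6 - 146.6) / 152.6 * 100 = 3.93%

3.93


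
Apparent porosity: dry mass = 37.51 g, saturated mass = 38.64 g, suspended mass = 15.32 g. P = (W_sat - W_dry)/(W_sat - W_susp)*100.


P = (38.64 - 37.51) / (38.64 - 15.32) * 100 = 1.13 / 23.32 * 100 = 4.8%

4.8


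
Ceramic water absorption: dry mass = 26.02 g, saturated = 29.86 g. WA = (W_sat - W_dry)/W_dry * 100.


WA = (29.86 - 26.02) / 26.02 * 100 = 14.76%

14.76


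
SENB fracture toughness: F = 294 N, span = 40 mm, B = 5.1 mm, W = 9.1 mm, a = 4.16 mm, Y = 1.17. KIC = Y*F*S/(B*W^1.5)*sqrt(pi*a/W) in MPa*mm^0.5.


KIC = 1.17*294*40/(5.1*9.1^1.5)*sqrt(pi*4.16/9.1) = 117.78

117.78


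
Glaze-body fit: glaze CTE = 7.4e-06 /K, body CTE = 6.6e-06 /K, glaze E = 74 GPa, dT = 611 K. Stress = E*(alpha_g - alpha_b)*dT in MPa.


Stress = 74*1000*(7.4e-06 - 6.6e-06)*611 = 36.2 MPa

36.2


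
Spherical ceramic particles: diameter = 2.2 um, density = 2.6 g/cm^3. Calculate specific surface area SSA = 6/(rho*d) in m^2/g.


SSA = 6 / (2.6 * 2.2) = 1.049 m^2/g

1.049


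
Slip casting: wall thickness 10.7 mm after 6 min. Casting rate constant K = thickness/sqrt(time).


K = 10.7 / sqrt(6) = 10.7 / 2.4495 = 4.368 mm/min^0.5

4.368


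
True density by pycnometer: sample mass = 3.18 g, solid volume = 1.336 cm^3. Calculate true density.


TD = 3.18 / 1.336 = 2.38 g/cm^3

2.38


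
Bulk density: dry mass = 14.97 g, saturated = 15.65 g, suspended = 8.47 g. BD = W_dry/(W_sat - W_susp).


BD = 14.97 / (15.65 - 8.47) = 14.97 / 7.18 = 2.085 g/cm^3

2.085


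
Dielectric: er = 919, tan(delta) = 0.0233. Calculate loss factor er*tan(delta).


Loss = 919 * 0.0233 = 21.413

21.413


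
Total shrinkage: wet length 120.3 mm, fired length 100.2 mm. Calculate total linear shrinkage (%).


TS = (120.3 - 100.2) / 120.3 * 100 = 16.71%

16.71


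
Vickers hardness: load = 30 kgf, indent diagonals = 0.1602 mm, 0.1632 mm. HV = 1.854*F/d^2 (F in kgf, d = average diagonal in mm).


d_avg = (0.1602+0.1632)/2 = 0.1617 mm
HV = 1.854*30/0.1617^2 = 2127

2127


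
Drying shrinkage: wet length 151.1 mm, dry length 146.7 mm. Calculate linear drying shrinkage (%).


DS = (151.1 - 146.7) / 151.1 * 100 = 2.91%

2.91


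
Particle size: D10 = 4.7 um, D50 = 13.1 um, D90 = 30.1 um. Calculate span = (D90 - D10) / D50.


Span = (30.1 - 4.7) / 13.1 = 25.4 / 13.1 = 1.939

1.939


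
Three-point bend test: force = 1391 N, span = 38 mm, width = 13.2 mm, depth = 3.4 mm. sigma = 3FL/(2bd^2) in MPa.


sigma = 3*1391*38/(2*13.2*3.4^2) = 519.6 MPa

519.6


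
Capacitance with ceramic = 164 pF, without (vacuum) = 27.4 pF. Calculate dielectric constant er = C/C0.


er = 164 / 27.4 = 5.99

5.99


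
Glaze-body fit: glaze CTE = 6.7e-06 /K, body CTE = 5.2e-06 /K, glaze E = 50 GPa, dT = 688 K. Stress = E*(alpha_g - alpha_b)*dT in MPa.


Stress = 50*1000*(6.7e-06 - 5.2e-06)*688 = 51.6 MPa

51.6


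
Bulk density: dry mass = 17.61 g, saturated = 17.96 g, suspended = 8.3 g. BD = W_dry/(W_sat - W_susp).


BD = 17.61 / (17.96 - 8.3) = 17.61 / 9.66 = 1.823 g/cm^3

1.823


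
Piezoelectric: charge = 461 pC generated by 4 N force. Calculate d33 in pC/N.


d33 = 461 / 4 = 115.3 pC/N

115.3


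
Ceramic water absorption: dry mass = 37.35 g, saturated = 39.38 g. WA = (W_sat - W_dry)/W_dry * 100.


WA = (39.38 - 37.35) / 37.35 * 100 = 5.44%

5.44


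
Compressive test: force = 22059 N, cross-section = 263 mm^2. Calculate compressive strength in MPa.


CS = 22059 / 263 = 83.9 MPa

83.9


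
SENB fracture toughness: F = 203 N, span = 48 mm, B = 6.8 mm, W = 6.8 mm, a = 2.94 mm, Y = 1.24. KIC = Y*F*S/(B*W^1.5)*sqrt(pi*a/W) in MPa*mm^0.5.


KIC = 1.24*203*48/(6.8*6.8^1.5)*sqrt(pi*2.94/6.8) = 116.78

116.78


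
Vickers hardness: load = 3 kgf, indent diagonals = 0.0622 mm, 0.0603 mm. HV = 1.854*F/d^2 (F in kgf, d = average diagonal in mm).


d_avg = (0.0622+0.0603)/2 = 0.06125 mm
HV = 1.854*3/0.06125^2 = 1483

1483


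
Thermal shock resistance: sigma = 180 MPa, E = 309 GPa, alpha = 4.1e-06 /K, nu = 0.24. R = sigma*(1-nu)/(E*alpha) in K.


R = 180*(1-0.24)/(309*1000*4.1e-06) = 108 K

108


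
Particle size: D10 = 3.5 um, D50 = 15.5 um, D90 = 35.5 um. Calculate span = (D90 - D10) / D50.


Span = (35.5 - 3.5) / 15.5 = 32.0 / 15.5 = 2.065

2.065


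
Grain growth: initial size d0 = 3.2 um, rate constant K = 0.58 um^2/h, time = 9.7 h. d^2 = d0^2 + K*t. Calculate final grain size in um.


d^2 = 3.2^2 + 0.58*9.7 = 15.866
d = sqrt(15.866) = 3.98 um

3.98


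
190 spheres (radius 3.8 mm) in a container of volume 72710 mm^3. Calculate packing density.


V_sphere = 4/3*pi*3.8^3 = 229.8473 mm^3
Total V = 190*229.8473 = 43670.987 mm^3
PD = 43670.987 / 72710 = 0.601

0.601


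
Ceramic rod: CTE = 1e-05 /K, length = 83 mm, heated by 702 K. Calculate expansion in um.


dL = 1e-05 * 83 * 702 * 1000 = 582.66 um

582.66


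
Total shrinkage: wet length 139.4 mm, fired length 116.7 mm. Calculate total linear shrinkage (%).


TS = (139.4 - 116.7) / 139.4 * 100 = 16.28%

16.28


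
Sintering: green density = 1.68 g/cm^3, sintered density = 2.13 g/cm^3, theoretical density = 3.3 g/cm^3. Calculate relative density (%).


Relative = 2.13 / 3.3 * 100 = 64.5%

64.5


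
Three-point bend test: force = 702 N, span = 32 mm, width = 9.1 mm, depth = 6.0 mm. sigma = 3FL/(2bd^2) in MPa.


sigma = 3*702*32/(2*9.1*6.0^2) = 102.9 MPa

102.9


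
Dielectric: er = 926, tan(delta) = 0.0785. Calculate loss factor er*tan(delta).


Loss = 926 * 0.0785 = 72.691

72.691


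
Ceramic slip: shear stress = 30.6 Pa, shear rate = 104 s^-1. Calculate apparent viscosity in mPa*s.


eta = tau/gamma * 1000 = 30.6/104 * 1000 = 294.2 mPa*s

294.2


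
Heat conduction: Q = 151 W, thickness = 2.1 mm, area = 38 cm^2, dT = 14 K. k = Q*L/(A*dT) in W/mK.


k = 151*2.1/1000/(38/10000*14) = 5.96 W/mK

5.96


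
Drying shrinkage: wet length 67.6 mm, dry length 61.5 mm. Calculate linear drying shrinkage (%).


DS = (67.6 - 61.5) / 67.6 * 100 = 9.02%

9.02


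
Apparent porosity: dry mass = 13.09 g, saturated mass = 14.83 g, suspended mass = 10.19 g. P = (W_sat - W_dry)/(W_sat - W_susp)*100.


P = (14.83 - 13.09) / (14.83 - 10.19) * 100 = 1.74 / 4.64 * 100 = 37.5%

37.5


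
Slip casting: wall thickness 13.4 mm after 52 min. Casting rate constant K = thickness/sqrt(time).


K = 13.4 / sqrt(52) = 13.4 / 7.2111 = 1.858 mm/min^0.5

1.858


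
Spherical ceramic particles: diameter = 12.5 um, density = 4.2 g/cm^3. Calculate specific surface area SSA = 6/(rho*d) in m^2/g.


SSA = 6 / (4.2 * 12.5) = 0.114 m^2/g

0.114


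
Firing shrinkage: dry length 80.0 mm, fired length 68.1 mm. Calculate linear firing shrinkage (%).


FS = (80.0 - 68.1) / 80.0 * 100 = 14.88%

14.88


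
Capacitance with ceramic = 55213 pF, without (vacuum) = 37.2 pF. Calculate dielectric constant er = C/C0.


er = 55213 / 37.2 = 1484.22

1484.22


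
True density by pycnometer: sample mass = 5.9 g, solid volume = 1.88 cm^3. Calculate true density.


TD = 5.9 / 1.88 = 3.138 g/cm^3

3.138


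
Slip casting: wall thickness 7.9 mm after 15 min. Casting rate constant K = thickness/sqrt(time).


K = 7.9 / sqrt(15) = 7.9 / 3.873 = 2.04 mm/min^0.5

2.04


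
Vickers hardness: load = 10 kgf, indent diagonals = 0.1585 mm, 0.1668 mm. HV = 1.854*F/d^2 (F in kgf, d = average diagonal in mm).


d_avg = (0.1585+0.1668)/2 = 0.16265 mm
HV = 1.854*10/0.16265^2 = 701

701


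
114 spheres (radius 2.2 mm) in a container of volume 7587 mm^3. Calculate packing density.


V_sphere = 4/3*pi*2.2^3 = 44.6022 mm^3
Total V = 114*44.6022 = 5084.6508 mm^3
PD = 5084.6508 / 7587 = 0.67

0.67


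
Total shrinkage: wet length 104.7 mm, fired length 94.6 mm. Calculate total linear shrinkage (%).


TS = (104.7 - 94.6) / 104.7 * 100 = 9.65%

9.65


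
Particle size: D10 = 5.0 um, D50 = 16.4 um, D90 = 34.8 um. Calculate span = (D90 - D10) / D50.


Span = (34.8 - 5.0) / 16.4 = 29.8 / 16.4 = 1.817

1.817


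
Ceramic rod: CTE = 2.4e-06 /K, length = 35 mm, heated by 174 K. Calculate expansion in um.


dL = 2.4e-06 * 35 * 174 * 1000 = 14.616 um

14.616


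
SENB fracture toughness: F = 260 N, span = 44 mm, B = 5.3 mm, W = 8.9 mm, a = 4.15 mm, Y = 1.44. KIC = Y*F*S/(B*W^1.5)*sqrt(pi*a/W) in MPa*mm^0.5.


KIC = 1.44*260*44/(5.3*8.9^1.5)*sqrt(pi*4.15/8.9) = 141.69

141.69


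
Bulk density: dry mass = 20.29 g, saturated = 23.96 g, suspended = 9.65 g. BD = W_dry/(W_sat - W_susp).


BD = 20.29 / (23.96 - 9.65) = 20.29 / 14.31 = 1.418 g/cm^3

1.418


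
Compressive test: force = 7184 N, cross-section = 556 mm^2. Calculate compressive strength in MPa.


CS = 7184 / 556 = 12.9 MPa

12.9


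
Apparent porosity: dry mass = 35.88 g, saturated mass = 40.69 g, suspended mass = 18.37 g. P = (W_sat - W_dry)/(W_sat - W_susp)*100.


P = (40.69 - 35.88) / (40.69 - 18.37) * 100 = 4.81 / 22.32 * 100 = 21.6%

21.6


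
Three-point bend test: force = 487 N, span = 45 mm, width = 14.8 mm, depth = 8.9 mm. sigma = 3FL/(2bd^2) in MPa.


sigma = 3*487*45/(2*14.8*8.9^2) = 28.0 MPa

28.0


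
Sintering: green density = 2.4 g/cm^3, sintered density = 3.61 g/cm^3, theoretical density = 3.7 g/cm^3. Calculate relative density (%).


Relative = 3.61 / 3.7 * 100 = 97.6%

97.6


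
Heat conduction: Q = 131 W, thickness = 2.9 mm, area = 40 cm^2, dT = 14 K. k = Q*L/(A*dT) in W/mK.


k = 131*2.9/1000/(40/10000*14) = 6.78 W/mK

6.78


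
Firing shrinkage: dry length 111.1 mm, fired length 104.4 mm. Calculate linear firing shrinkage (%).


FS = (111.1 - 104.4) / 111.1 * 100 = 6.03%

6.03


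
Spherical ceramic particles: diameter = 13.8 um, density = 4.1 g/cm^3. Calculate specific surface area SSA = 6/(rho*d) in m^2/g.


SSA = 6 / (4.1 * 13.8) = 0.106 m^2/g

0.106


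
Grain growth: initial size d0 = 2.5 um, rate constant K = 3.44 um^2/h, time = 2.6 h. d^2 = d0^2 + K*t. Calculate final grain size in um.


d^2 = 2.5^2 + 3.44*2.6 = 15.194
d = sqrt(15.194) = 3.9 um

3.9


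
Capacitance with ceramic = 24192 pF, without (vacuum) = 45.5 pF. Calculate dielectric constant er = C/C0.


er = 24192 / 45.5 = 531.69

531.69


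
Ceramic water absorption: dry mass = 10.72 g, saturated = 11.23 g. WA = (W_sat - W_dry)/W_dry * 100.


WA = (11.23 - 10.72) / 10.72 * 100 = 4.76%

4.76


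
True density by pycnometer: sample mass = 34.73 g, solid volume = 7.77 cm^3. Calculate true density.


TD = 34.73 / 7.77 = 4.47 g/cm^3

4.47


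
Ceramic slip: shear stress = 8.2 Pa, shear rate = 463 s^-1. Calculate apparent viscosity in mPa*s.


eta = tau/gamma * 1000 = 8.2/463 * 1000 = 17.7 mPa*s

17.7


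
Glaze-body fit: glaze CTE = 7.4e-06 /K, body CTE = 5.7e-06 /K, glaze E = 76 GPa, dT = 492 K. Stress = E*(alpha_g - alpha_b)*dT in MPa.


Stress = 76*1000*(7.4e-06 - 5.7e-06)*492 = 63.6 MPa

63.6


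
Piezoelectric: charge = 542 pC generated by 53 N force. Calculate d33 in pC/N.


d33 = 542 / 53 = 10.2 pC/N

10.2


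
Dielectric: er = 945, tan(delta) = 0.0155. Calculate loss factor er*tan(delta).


Loss = 945 * 0.0155 = 14.648

14.648


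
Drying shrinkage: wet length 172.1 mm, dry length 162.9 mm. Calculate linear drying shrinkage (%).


DS = (172.1 - 162.9) / 172.1 * 100 = 5.35%

5.35


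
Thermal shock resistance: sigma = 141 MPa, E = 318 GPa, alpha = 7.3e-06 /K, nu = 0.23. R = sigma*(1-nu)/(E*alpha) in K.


R = 141*(1-0.23)/(318*1000*7.3e-06) = 47 K

47


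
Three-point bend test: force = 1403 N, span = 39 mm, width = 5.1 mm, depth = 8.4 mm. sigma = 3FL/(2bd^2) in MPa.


sigma = 3*1403*39/(2*5.1*8.4^2) = 228.1 MPa

228.1


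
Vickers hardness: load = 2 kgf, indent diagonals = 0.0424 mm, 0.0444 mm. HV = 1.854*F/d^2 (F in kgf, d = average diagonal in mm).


d_avg = (0.0424+0.0444)/2 = 0.0434 mm
HV = 1.854*2/0.0434^2 = 1969

1969


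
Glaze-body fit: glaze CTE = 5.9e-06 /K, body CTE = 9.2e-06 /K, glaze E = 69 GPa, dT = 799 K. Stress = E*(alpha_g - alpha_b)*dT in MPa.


Stress = 69*1000*(5.9e-06 - 9.2e-06)*799 = -181.9 MPa

-181.9


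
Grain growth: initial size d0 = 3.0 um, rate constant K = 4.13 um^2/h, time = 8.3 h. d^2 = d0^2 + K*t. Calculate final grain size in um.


d^2 = 3.0^2 + 4.13*8.3 = 43.279
d = sqrt(43.279) = 6.58 um

6.58


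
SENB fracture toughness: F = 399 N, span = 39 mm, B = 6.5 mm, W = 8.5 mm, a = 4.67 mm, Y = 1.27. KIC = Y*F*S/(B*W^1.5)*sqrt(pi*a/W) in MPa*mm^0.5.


KIC = 1.27*399*39/(6.5*8.5^1.5)*sqrt(pi*4.67/8.5) = 161.18

161.18


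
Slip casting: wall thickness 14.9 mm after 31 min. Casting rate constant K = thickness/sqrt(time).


K = 14.9 / sqrt(31) = 14.9 / 5.5678 = 2.676 mm/min^0.5

2.676


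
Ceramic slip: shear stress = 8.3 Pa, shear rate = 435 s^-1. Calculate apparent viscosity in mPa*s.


eta = tau/gamma * 1000 = 8.3/435 * 1000 = 19.1 mPa*s

19.1


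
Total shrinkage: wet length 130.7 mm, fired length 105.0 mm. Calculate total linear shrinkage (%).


TS = (130.7 - 105.0) / 130.7 * 100 = 19.66%

19.66


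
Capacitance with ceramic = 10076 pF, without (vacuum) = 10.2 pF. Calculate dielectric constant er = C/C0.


er = 10076 / 10.2 = 987.84

987.84


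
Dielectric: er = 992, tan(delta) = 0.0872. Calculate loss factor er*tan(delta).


Loss = 992 * 0.0872 = 86.502

86.502


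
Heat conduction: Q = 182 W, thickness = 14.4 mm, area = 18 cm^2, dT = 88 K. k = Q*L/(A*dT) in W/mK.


k = 182*14.4/1000/(18/10000*88) = 16.55 W/mK

16.55


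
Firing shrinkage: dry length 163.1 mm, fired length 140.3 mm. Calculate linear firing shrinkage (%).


FS = (163.1 - 140.3) / 163.1 * 100 = 13.98%

13.98


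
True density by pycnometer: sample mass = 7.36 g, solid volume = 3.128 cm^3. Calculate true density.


TD = 7.36 / 3.128 = 2.353 g/cm^3

2.353


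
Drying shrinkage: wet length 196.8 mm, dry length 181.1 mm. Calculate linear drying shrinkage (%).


DS = (196.8 - 181.1) / 196.8 * 100 = 7.98%

7.98


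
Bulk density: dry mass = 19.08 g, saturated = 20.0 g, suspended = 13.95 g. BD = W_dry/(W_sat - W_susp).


BD = 19.08 / (20.0 - 13.95) = 19.08 / 6.05 = 3.154 g/cm^3

3.154


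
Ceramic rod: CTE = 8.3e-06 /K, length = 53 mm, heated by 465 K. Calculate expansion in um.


dL = 8.3e-06 * 53 * 465 * 1000 = 204.554 um

204.554


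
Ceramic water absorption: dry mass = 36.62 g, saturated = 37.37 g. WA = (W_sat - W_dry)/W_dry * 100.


WA = (37.37 - 36.62) / 36.62 * 100 = 2.05%

2.05


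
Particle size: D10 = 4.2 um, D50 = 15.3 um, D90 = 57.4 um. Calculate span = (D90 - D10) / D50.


Span = (57.4 - 4.2) / 15.3 = 53.2 / 15.3 = 3.477

3.477


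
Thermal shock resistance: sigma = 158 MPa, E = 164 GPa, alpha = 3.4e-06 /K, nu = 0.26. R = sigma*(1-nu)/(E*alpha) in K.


R = 158*(1-0.26)/(164*1000*3.4e-06) = 210 K

210


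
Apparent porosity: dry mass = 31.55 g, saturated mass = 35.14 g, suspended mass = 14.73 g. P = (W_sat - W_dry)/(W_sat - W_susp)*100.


P = (35.14 - 31.55) / (35.14 - 14.73) * 100 = 3.59 / 20.41 * 100 = 17.6%

17.6


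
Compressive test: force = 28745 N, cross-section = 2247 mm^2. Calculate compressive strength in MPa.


CS = 28745 / 2247 = 12.8 MPa

12.8


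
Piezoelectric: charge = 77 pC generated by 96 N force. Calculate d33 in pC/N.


d33 = 77 / 96 = 0.8 pC/N

0.8


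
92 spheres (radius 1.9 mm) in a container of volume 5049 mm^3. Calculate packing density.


V_sphere = 4/3*pi*1.9^3 = 28.7309 mm^3
Total V = 92*28.7309 = 2643.2428 mm^3
PD = 2643.2428 / 5049 = 0.524

0.524


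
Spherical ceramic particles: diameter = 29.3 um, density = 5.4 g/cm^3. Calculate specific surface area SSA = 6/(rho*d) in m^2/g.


SSA = 6 / (5.4 * 29.3) = 0.038 m^2/g

0.038


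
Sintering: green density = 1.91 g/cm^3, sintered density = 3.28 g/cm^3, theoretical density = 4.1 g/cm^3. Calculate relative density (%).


Relative = 3.28 / 4.1 * 100 = 80.0%

80.0


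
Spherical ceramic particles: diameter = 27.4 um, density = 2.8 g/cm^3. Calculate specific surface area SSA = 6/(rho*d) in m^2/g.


SSA = 6 / (2.8 * 27.4) = 0.078 m^2/g

0.078


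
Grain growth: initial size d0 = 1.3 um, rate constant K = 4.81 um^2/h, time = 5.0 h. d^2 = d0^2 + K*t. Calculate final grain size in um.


d^2 = 1.3^2 + 4.81*5.0 = 25.74
d = sqrt(25.74) = 5.07 um

5.07


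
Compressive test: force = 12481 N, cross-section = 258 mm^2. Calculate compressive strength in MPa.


CS = 12481 / 258 = 48.4 MPa

48.4


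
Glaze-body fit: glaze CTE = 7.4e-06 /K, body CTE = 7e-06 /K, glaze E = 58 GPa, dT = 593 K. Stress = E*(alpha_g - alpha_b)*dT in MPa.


Stress = 58*1000*(7.4e-06 - 7e-06)*593 = 13.8 MPa

13.8


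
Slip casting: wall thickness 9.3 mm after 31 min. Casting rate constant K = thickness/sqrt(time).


K = 9.3 / sqrt(31) = 9.3 / 5.5678 = 1.67 mm/min^0.5

1.67


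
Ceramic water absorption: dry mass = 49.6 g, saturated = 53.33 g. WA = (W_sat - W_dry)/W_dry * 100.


WA = (53.33 - 49.6) / 49.6 * 100 = 7.52%

7.52


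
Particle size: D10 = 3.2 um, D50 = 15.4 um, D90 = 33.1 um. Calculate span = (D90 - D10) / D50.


Span = (33.1 - 3.2) / 15.4 = 29.9 / 15.4 = 1.942

1.942


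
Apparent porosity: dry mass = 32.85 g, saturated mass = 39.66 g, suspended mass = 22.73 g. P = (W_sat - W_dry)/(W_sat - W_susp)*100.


P = (39.66 - 32.85) / (39.66 - 22.73) * 100 = 6.81 / 16.93 * 100 = 40.2%

40.2


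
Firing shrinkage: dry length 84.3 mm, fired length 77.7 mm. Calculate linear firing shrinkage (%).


FS = (84.3 - 77.7) / 84.3 * 100 = 7.83%

7.83


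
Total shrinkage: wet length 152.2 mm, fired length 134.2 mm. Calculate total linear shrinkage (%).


TS = (152.2 - 134.2) / 152.2 * 100 = 11.83%

11.83


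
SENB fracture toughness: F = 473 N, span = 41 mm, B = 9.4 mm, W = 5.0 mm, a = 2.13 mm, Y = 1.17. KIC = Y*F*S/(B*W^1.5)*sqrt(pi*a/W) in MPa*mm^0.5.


KIC = 1.17*473*41/(9.4*5.0^1.5)*sqrt(pi*2.13/5.0) = 249.76

249.76


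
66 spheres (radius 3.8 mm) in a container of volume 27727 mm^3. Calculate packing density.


V_sphere = 4/3*pi*3.8^3 = 229.8473 mm^3
Total V = 66*229.8473 = 15169.9218 mm^3
PD = 15169.9218 / 27727 = 0.547

0.547


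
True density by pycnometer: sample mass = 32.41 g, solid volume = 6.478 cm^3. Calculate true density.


TD = 32.41 / 6.478 = 5.003 g/cm^3

5.003


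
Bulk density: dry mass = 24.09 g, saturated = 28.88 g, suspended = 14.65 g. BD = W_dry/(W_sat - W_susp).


BD = 24.09 / (28.88 - 14.65) = 24.09 / 14.23 = 1.693 g/cm^3

1.693


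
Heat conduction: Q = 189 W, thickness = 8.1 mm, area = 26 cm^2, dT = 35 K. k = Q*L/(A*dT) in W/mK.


k = 189*8.1/1000/(26/10000*35) = 16.82 W/mK

16.82


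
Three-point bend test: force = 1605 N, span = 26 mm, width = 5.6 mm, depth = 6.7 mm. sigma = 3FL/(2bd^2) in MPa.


sigma = 3*1605*26/(2*5.6*6.7^2) = 249.0 MPa

249.0


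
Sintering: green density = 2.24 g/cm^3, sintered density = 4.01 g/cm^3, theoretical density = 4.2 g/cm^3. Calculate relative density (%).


Relative = 4.01 / 4.2 * 100 = 95.5%

95.5


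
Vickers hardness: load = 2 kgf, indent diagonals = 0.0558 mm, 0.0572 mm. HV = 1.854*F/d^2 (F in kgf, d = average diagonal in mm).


d_avg = (0.0558+0.0572)/2 = 0.0565 mm
HV = 1.854*2/0.0565^2 = 1162

1162


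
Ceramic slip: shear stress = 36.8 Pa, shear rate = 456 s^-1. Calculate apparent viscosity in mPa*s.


eta = tau/gamma * 1000 = 36.8/456 * 1000 = 80.7 mPa*s

80.7
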